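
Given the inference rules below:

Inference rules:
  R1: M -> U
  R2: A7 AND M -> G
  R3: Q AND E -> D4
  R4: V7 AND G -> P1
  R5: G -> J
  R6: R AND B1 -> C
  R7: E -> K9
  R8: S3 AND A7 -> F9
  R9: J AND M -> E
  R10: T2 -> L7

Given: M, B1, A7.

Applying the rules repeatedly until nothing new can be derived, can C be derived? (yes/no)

[1] R1 [M -> U]; R2 [A7 AND M -> G]. ⇒ new: U, G.
[2] R5 [G -> J]. ⇒ new: J.
[3] R9 [J AND M -> E]. ⇒ new: E.
[4] R7 [E -> K9]. ⇒ new: K9.
Fixed point reached. C is concluded only by R6; R6 needs R (never derived).

no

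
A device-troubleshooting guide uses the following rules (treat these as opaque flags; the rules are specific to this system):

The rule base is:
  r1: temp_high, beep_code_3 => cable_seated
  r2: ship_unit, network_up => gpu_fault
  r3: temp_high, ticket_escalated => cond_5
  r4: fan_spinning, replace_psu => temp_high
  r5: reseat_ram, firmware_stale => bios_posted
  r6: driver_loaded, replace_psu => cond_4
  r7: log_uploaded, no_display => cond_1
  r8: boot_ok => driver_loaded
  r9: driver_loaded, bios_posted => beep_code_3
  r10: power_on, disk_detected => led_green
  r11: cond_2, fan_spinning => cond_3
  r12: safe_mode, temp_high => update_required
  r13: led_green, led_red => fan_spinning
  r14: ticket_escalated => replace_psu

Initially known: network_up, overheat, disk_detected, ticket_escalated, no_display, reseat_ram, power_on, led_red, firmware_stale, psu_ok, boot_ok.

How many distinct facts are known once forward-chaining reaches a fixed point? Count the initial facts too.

Round 1 fires r5, r8, r10, r14, giving bios_posted, driver_loaded, led_green, replace_psu.
Round 2 fires r6, r9, r13, giving cond_4, beep_code_3, fan_spinning.
Round 3 fires r4, giving temp_high.
Round 4 fires r1, r3, giving cable_seated, cond_5.
Closure: {beep_code_3, bios_posted, boot_ok, cable_seated, cond_4, cond_5, disk_detected, driver_loaded, fan_spinning, firmware_stale, led_green, led_red, network_up, no_display, overheat, power_on, psu_ok, replace_psu, reseat_ram, temp_high, ticket_escalated} — 21 facts.

21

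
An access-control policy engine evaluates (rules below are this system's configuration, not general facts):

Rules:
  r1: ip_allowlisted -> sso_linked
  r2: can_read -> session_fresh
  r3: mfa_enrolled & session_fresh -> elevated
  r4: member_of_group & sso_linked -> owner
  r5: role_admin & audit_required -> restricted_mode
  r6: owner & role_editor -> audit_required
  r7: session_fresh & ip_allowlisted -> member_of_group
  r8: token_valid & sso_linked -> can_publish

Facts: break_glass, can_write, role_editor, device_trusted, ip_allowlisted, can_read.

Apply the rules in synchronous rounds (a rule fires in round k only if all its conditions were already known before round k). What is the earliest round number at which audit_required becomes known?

Round 1 fires r1, r2, giving sso_linked, session_fresh.
Round 2 fires r7, giving member_of_group.
Round 3 fires r4, giving owner.
Round 4 fires r6, giving audit_required.
audit_required first appears in round 4.

4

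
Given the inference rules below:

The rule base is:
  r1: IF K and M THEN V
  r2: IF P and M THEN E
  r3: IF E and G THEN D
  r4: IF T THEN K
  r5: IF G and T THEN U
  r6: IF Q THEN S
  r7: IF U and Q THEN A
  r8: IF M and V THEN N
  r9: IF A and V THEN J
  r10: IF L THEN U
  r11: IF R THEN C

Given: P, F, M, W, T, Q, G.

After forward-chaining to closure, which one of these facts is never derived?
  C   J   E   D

[1] r2 [IF P and M THEN E]; r4 [IF T THEN K]; r5 [IF G and T THEN U]; r6 [IF Q THEN S]. ⇒ new: E, K, U, S.
[2] r1 [IF K and M THEN V]; r3 [IF E and G THEN D]; r7 [IF U and Q THEN A]. ⇒ new: V, D, A.
[3] r8 [IF M and V THEN N]; r9 [IF A and V THEN J]. ⇒ new: N, J.
Derived: E (round 1), D (round 2), J (round 3). C never appears in any round.

C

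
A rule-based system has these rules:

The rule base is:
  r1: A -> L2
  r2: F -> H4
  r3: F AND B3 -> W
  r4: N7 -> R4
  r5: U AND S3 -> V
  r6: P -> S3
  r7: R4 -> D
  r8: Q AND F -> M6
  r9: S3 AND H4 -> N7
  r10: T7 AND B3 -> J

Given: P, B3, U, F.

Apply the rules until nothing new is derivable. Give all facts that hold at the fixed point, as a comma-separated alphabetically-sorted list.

B3, D, F, H4, N7, P, R4, S3, U, V, W

Round 1: r2 [F -> H4]; r3 [F AND B3 -> W]; r6 [P -> S3]. Adds H4, W, S3.
Round 2: r5 [U AND S3 -> V]; r9 [S3 AND H4 -> N7]. Adds V, N7.
Round 3: r4 [N7 -> R4]. Adds R4.
Round 4: r7 [R4 -> D]. Adds D.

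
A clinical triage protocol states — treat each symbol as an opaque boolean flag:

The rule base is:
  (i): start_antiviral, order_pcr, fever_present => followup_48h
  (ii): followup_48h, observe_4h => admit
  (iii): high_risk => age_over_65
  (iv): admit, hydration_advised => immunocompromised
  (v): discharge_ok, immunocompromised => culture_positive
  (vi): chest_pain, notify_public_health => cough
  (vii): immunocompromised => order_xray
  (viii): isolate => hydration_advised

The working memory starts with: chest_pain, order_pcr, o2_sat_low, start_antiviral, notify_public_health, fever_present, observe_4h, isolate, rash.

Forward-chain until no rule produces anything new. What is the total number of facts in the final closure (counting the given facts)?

Round 1: (i) [start_antiviral, order_pcr, fever_present => followup_48h]; (vi) [chest_pain, notify_public_health => cough]; (viii) [isolate => hydration_advised]. New: followup_48h, cough, hydration_advised.
Round 2: (ii) [followup_48h, observe_4h => admit]. New: admit.
Round 3: (iv) [admit, hydration_advised => immunocompromised]. New: immunocompromised.
Round 4: (vii) [immunocompromised => order_xray]. New: order_xray.
Closure: {admit, chest_pain, cough, fever_present, followup_48h, hydration_advised, immunocompromised, isolate, notify_public_health, o2_sat_low, observe_4h, order_pcr, order_xray, rash, start_antiviral} — 15 facts.

15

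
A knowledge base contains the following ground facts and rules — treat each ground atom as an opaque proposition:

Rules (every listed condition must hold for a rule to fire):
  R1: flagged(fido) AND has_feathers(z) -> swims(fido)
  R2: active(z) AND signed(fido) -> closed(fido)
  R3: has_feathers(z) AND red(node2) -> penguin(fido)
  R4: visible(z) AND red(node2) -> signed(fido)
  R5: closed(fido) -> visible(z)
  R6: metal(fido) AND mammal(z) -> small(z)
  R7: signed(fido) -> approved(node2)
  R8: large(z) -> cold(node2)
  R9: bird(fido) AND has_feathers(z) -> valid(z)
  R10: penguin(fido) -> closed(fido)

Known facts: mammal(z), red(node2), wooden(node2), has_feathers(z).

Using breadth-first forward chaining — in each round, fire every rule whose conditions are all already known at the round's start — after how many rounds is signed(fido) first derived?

4

[1] R3 [has_feathers(z) AND red(node2) -> penguin(fido)]. ⇒ new: penguin(fido).
[2] R10 [penguin(fido) -> closed(fido)]. ⇒ new: closed(fido).
[3] R5 [closed(fido) -> visible(z)]. ⇒ new: visible(z).
[4] R4 [visible(z) AND red(node2) -> signed(fido)]. ⇒ new: signed(fido).
signed(fido) first appears in round 4.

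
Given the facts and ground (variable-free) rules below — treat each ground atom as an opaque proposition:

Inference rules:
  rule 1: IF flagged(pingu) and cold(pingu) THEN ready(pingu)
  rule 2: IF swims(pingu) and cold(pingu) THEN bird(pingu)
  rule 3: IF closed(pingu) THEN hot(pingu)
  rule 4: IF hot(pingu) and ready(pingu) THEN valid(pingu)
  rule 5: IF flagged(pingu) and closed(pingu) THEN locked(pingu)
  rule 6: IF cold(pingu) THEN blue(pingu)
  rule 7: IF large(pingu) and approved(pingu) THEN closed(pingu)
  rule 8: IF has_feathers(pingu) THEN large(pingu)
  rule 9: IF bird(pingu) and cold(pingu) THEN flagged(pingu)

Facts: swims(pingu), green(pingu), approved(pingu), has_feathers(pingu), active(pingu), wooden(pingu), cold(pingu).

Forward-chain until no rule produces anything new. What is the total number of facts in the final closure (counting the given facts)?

16

Round 1 fires rule 2, rule 6, rule 8, giving bird(pingu), blue(pingu), large(pingu).
Round 2 fires rule 7, rule 9, giving closed(pingu), flagged(pingu).
Round 3 fires rule 1, rule 3, rule 5, giving ready(pingu), hot(pingu), locked(pingu).
Round 4 fires rule 4, giving valid(pingu).
Closure: {active(pingu), approved(pingu), bird(pingu), blue(pingu), closed(pingu), cold(pingu), flagged(pingu), green(pingu), has_feathers(pingu), hot(pingu), large(pingu), locked(pingu), ready(pingu), swims(pingu), valid(pingu), wooden(pingu)} — 16 facts.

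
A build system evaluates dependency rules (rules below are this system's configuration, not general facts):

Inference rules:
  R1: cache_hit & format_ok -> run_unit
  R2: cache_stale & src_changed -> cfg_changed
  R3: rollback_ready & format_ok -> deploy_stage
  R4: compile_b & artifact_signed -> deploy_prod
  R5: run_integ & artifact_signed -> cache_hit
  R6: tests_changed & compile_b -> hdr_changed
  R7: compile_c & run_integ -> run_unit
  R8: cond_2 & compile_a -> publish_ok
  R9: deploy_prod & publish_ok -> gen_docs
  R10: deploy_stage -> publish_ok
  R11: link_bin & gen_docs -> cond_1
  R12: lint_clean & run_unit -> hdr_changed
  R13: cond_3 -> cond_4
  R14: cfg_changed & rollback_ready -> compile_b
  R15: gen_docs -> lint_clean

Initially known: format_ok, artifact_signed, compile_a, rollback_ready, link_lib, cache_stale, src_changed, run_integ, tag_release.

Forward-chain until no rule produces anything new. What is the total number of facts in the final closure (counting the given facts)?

[1] R2 [cache_stale & src_changed -> cfg_changed]; R3 [rollback_ready & format_ok -> deploy_stage]; R5 [run_integ & artifact_signed -> cache_hit]. ⇒ new: cfg_changed, deploy_stage, cache_hit.
[2] R1 [cache_hit & format_ok -> run_unit]; R10 [deploy_stage -> publish_ok]; R14 [cfg_changed & rollback_ready -> compile_b]. ⇒ new: run_unit, publish_ok, compile_b.
[3] R4 [compile_b & artifact_signed -> deploy_prod]. ⇒ new: deploy_prod.
[4] R9 [deploy_prod & publish_ok -> gen_docs]. ⇒ new: gen_docs.
[5] R15 [gen_docs -> lint_clean]. ⇒ new: lint_clean.
[6] R12 [lint_clean & run_unit -> hdr_changed]. ⇒ new: hdr_changed.
Closure: {artifact_signed, cache_hit, cache_stale, cfg_changed, compile_a, compile_b, deploy_prod, deploy_stage, format_ok, gen_docs, hdr_changed, link_lib, lint_clean, publish_ok, rollback_ready, run_integ, run_unit, src_changed, tag_release} — 19 facts.

19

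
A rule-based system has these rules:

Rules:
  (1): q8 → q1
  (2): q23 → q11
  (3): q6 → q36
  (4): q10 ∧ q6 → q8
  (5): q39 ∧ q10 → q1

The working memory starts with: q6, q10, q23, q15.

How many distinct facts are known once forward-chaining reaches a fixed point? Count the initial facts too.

Round 1 fires (2), (3), (4), giving q11, q36, q8.
Round 2 fires (1), giving q1.
Closure: {q1, q10, q11, q15, q23, q36, q6, q8} — 8 facts.

8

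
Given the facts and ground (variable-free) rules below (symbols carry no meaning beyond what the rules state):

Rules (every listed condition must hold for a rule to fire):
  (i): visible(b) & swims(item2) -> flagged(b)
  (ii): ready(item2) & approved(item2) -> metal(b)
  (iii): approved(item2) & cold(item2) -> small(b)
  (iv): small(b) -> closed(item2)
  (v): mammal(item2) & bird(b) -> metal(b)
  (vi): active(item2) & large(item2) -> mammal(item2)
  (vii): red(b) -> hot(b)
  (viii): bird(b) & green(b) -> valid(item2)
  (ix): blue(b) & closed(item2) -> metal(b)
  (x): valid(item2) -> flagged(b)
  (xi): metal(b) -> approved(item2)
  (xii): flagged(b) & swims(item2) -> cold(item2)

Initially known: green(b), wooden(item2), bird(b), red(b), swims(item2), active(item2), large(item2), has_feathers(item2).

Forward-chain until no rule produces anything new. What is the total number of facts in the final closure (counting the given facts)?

Round 1: (vi) [active(item2) & large(item2) -> mammal(item2)]; (vii) [red(b) -> hot(b)]; (viii) [bird(b) & green(b) -> valid(item2)]. Adds mammal(item2), hot(b), valid(item2).
Round 2: (v) [mammal(item2) & bird(b) -> metal(b)]; (x) [valid(item2) -> flagged(b)]. Adds metal(b), flagged(b).
Round 3: (xi) [metal(b) -> approved(item2)]; (xii) [flagged(b) & swims(item2) -> cold(item2)]. Adds approved(item2), cold(item2).
Round 4: (iii) [approved(item2) & cold(item2) -> small(b)]. Adds small(b).
Round 5: (iv) [small(b) -> closed(item2)]. Adds closed(item2).
Closure: {active(item2), approved(item2), bird(b), closed(item2), cold(item2), flagged(b), green(b), has_feathers(item2), hot(b), large(item2), mammal(item2), metal(b), red(b), small(b), swims(item2), valid(item2), wooden(item2)} — 17 facts.

17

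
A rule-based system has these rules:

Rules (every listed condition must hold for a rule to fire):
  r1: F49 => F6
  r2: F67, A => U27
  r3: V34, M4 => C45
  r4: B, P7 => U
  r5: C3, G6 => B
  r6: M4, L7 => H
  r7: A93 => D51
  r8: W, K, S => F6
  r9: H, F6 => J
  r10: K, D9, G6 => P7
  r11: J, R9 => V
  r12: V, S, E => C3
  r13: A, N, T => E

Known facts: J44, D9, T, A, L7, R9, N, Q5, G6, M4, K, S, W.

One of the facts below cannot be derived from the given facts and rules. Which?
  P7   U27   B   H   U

U27

[1] r6 [M4, L7 => H]; r8 [W, K, S => F6]; r10 [K, D9, G6 => P7]; r13 [A, N, T => E]. ⇒ new: H, F6, P7, E.
[2] r9 [H, F6 => J]. ⇒ new: J.
[3] r11 [J, R9 => V]. ⇒ new: V.
[4] r12 [V, S, E => C3]. ⇒ new: C3.
[5] r5 [C3, G6 => B]. ⇒ new: B.
[6] r4 [B, P7 => U]. ⇒ new: U.
Derived: U (round 6), B (round 5), P7 (round 1), H (round 1). U27 never appears in any round.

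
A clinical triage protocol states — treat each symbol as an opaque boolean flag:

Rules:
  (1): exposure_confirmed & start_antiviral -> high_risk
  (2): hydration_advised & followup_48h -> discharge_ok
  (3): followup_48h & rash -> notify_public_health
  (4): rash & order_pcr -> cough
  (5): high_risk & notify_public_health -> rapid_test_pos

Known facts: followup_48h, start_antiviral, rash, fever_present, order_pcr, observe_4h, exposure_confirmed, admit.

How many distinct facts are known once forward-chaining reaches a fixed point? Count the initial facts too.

Round 1: (1) [exposure_confirmed & start_antiviral -> high_risk]; (3) [followup_48h & rash -> notify_public_health]; (4) [rash & order_pcr -> cough]. Adds high_risk, notify_public_health, cough.
Round 2: (5) [high_risk & notify_public_health -> rapid_test_pos]. Adds rapid_test_pos.
Closure: {admit, cough, exposure_confirmed, fever_present, followup_48h, high_risk, notify_public_health, observe_4h, order_pcr, rapid_test_pos, rash, start_antiviral} — 12 facts.

12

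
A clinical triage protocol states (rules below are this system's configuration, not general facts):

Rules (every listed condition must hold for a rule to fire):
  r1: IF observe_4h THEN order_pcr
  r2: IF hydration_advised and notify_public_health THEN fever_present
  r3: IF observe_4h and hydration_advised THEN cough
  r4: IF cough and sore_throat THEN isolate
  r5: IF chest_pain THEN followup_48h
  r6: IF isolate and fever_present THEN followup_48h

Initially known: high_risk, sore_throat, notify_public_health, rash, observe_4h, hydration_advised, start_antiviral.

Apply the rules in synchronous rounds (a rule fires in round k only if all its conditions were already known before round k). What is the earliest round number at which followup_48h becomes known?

Round 1 — r1, r2, r3, derive order_pcr, fever_present, cough.
Round 2 — r4, derive isolate.
Round 3 — r6, derive followup_48h.
followup_48h first appears in round 3.

3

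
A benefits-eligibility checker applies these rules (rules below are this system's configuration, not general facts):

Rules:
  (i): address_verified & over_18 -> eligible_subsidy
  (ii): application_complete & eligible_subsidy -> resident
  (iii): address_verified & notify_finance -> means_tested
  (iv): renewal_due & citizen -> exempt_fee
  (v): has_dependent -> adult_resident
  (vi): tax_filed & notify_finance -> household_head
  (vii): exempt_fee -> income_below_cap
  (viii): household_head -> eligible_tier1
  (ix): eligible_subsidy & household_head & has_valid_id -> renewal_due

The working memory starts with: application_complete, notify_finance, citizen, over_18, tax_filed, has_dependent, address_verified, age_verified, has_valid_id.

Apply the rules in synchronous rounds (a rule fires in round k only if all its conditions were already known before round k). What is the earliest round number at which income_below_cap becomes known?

Round 1 fires (i), (iii), (v), (vi), giving eligible_subsidy, means_tested, adult_resident, household_head.
Round 2 fires (ii), (viii), (ix), giving resident, eligible_tier1, renewal_due.
Round 3 fires (iv), giving exempt_fee.
Round 4 fires (vii), giving income_below_cap.
income_below_cap first appears in round 4.

4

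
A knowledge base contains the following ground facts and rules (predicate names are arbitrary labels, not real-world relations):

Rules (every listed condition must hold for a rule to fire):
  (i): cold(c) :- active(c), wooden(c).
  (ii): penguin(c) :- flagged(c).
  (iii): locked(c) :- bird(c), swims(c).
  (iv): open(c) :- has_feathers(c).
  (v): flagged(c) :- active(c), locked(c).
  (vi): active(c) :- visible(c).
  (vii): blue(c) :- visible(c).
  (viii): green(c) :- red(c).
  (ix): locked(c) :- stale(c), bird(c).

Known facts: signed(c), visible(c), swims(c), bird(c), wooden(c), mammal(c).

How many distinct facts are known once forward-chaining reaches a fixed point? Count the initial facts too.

12

Round 1: (iii) [locked(c) :- bird(c), swims(c).]; (vi) [active(c) :- visible(c).]; (vii) [blue(c) :- visible(c).]. New: locked(c), active(c), blue(c).
Round 2: (i) [cold(c) :- active(c), wooden(c).]; (v) [flagged(c) :- active(c), locked(c).]. New: cold(c), flagged(c).
Round 3: (ii) [penguin(c) :- flagged(c).]. New: penguin(c).
Closure: {active(c), bird(c), blue(c), cold(c), flagged(c), locked(c), mammal(c), penguin(c), signed(c), swims(c), visible(c), wooden(c)} — 12 facts.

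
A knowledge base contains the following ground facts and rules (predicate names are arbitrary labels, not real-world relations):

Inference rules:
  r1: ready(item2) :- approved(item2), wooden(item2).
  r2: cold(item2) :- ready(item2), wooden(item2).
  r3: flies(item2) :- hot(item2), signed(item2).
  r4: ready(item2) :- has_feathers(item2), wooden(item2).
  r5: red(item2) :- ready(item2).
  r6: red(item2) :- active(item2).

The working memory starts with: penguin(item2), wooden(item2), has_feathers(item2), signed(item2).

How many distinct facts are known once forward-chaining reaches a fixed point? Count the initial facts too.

Round 1 fires r4, giving ready(item2).
Round 2 fires r2, r5, giving cold(item2), red(item2).
Closure: {cold(item2), has_feathers(item2), penguin(item2), ready(item2), red(item2), signed(item2), wooden(item2)} — 7 facts.

7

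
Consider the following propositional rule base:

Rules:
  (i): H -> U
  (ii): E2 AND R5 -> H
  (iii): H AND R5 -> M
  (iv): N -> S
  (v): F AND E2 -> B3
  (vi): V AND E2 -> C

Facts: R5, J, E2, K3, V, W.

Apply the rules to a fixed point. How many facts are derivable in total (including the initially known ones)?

10

Round 1: (ii) [E2 AND R5 -> H]; (vi) [V AND E2 -> C]. New: H, C.
Round 2: (i) [H -> U]; (iii) [H AND R5 -> M]. New: U, M.
Closure: {C, E2, H, J, K3, M, R5, U, V, W} — 10 facts.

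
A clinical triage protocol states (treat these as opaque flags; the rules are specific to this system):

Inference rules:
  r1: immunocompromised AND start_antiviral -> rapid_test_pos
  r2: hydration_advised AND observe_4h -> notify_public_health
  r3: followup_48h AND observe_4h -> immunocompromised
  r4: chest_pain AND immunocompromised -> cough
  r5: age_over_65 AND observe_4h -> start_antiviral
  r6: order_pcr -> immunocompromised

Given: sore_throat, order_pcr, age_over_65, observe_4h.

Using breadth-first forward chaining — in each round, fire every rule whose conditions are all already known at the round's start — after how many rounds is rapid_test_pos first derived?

2

Round 1: r5 [age_over_65 AND observe_4h -> start_antiviral]; r6 [order_pcr -> immunocompromised]. New: start_antiviral, immunocompromised.
Round 2: r1 [immunocompromised AND start_antiviral -> rapid_test_pos]. New: rapid_test_pos.
rapid_test_pos first appears in round 2.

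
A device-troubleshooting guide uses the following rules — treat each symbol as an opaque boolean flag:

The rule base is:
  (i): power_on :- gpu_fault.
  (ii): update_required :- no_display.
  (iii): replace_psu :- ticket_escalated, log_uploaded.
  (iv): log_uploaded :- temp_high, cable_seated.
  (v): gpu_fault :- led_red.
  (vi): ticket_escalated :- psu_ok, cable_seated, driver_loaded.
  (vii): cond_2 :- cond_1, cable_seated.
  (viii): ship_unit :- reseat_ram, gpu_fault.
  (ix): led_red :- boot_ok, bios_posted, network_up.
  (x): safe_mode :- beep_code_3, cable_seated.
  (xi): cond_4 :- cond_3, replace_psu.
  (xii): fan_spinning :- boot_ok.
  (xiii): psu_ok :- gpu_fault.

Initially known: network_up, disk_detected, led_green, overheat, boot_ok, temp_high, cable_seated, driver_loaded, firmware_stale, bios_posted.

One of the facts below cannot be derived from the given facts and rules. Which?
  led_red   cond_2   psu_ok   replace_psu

Round 1: (iv) [log_uploaded :- temp_high, cable_seated.]; (ix) [led_red :- boot_ok, bios_posted, network_up.]; (xii) [fan_spinning :- boot_ok.]. Adds log_uploaded, led_red, fan_spinning.
Round 2: (v) [gpu_fault :- led_red.]. Adds gpu_fault.
Round 3: (i) [power_on :- gpu_fault.]; (xiii) [psu_ok :- gpu_fault.]. Adds power_on, psu_ok.
Round 4: (vi) [ticket_escalated :- psu_ok, cable_seated, driver_loaded.]. Adds ticket_escalated.
Round 5: (iii) [replace_psu :- ticket_escalated, log_uploaded.]. Adds replace_psu.
Derived: psu_ok (round 3), replace_psu (round 5), led_red (round 1). cond_2 never appears in any round.

cond_2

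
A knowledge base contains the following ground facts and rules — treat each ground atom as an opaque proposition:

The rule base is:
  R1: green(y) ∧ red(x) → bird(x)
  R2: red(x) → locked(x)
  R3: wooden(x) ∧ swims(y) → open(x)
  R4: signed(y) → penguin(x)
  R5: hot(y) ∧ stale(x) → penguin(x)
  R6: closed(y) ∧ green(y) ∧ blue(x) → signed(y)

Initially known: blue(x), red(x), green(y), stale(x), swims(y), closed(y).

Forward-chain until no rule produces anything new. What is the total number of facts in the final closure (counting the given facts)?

Round 1: R1 [green(y) ∧ red(x) → bird(x)]; R2 [red(x) → locked(x)]; R6 [closed(y) ∧ green(y) ∧ blue(x) → signed(y)]. Adds bird(x), locked(x), signed(y).
Round 2: R4 [signed(y) → penguin(x)]. Adds penguin(x).
Closure: {bird(x), blue(x), closed(y), green(y), locked(x), penguin(x), red(x), signed(y), stale(x), swims(y)} — 10 facts.

10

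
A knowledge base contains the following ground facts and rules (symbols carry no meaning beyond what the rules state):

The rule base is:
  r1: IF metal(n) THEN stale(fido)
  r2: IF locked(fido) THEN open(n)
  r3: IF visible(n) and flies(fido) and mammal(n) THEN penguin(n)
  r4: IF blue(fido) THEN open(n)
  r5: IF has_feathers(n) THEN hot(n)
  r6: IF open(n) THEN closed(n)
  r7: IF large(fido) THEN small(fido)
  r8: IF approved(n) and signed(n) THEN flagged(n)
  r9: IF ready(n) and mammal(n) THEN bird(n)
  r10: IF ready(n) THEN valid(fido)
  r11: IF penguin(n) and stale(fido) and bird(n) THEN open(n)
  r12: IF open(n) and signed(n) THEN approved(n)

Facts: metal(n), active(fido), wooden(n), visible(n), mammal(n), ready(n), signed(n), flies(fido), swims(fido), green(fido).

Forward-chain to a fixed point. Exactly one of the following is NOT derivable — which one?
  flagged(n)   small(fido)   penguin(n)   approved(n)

small(fido)

Round 1: r1 [IF metal(n) THEN stale(fido)]; r3 [IF visible(n) and flies(fido) and mammal(n) THEN penguin(n)]; r9 [IF ready(n) and mammal(n) THEN bird(n)]; r10 [IF ready(n) THEN valid(fido)]. New: stale(fido), penguin(n), bird(n), valid(fido).
Round 2: r11 [IF penguin(n) and stale(fido) and bird(n) THEN open(n)]. New: open(n).
Round 3: r6 [IF open(n) THEN closed(n)]; r12 [IF open(n) and signed(n) THEN approved(n)]. New: closed(n), approved(n).
Round 4: r8 [IF approved(n) and signed(n) THEN flagged(n)]. New: flagged(n).
Derived: approved(n) (round 3), penguin(n) (round 1), flagged(n) (round 4). small(fido) never appears in any round.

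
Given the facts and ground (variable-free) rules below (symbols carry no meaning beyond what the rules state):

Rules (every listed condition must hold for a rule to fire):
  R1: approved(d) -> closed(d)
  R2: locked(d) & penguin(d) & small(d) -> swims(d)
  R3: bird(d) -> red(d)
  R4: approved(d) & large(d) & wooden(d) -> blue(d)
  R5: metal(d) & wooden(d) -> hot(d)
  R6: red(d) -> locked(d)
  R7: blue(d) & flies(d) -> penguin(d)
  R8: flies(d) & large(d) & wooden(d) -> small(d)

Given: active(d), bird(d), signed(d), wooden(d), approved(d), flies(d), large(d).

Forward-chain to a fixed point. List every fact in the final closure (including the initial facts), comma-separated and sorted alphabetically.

active(d), approved(d), bird(d), blue(d), closed(d), flies(d), large(d), locked(d), penguin(d), red(d), signed(d), small(d), swims(d), wooden(d)

Round 1 — R1, R3, R4, R8, derive closed(d), red(d), blue(d), small(d).
Round 2 — R6, R7, derive locked(d), penguin(d).
Round 3 — R2, derive swims(d).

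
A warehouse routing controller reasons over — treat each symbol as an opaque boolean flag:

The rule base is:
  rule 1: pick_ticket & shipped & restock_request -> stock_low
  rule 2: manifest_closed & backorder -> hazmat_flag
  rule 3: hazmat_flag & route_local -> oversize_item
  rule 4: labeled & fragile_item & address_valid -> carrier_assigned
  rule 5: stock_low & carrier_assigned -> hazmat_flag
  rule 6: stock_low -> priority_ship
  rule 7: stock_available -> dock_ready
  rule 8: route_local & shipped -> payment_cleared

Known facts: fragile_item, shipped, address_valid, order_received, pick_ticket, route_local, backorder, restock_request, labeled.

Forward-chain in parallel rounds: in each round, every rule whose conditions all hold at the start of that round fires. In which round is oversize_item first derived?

Round 1: rule 1 [pick_ticket & shipped & restock_request -> stock_low]; rule 4 [labeled & fragile_item & address_valid -> carrier_assigned]; rule 8 [route_local & shipped -> payment_cleared]. Adds stock_low, carrier_assigned, payment_cleared.
Round 2: rule 5 [stock_low & carrier_assigned -> hazmat_flag]; rule 6 [stock_low -> priority_ship]. Adds hazmat_flag, priority_ship.
Round 3: rule 3 [hazmat_flag & route_local -> oversize_item]. Adds oversize_item.
oversize_item first appears in round 3.

3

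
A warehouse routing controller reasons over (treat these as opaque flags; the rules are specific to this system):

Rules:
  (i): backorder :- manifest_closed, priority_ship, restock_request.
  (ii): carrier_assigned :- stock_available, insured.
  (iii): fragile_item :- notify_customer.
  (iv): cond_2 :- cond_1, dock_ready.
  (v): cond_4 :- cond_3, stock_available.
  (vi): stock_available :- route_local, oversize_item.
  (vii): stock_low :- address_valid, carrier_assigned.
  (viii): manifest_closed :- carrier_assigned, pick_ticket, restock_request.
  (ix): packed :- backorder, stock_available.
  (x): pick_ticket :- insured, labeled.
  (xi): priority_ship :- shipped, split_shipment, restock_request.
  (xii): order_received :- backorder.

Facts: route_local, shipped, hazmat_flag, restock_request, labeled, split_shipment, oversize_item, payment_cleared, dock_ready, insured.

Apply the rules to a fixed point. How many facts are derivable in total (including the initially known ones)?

18

Round 1 fires (vi), (x), (xi), giving stock_available, pick_ticket, priority_ship.
Round 2 fires (ii), giving carrier_assigned.
Round 3 fires (viii), giving manifest_closed.
Round 4 fires (i), giving backorder.
Round 5 fires (ix), (xii), giving packed, order_received.
Closure: {backorder, carrier_assigned, dock_ready, hazmat_flag, insured, labeled, manifest_closed, order_received, oversize_item, packed, payment_cleared, pick_ticket, priority_ship, restock_request, route_local, shipped, split_shipment, stock_available} — 18 facts.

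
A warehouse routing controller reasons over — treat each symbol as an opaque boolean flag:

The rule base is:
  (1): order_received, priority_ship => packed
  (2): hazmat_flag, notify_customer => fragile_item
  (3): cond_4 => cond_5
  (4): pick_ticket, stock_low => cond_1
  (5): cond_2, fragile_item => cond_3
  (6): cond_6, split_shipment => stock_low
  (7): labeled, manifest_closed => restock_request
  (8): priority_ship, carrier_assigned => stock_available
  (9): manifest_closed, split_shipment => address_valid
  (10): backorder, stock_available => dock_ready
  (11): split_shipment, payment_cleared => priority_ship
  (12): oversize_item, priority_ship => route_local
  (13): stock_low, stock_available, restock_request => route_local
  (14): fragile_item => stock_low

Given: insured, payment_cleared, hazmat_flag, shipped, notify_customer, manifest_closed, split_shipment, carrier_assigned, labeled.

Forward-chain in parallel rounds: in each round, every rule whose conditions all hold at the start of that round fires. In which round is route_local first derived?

Round 1: (2) [hazmat_flag, notify_customer => fragile_item]; (7) [labeled, manifest_closed => restock_request]; (9) [manifest_closed, split_shipment => address_valid]; (11) [split_shipment, payment_cleared => priority_ship]. Adds fragile_item, restock_request, address_valid, priority_ship.
Round 2: (8) [priority_ship, carrier_assigned => stock_available]; (14) [fragile_item => stock_low]. Adds stock_available, stock_low.
Round 3: (13) [stock_low, stock_available, restock_request => route_local]. Adds route_local.
route_local first appears in round 3.

3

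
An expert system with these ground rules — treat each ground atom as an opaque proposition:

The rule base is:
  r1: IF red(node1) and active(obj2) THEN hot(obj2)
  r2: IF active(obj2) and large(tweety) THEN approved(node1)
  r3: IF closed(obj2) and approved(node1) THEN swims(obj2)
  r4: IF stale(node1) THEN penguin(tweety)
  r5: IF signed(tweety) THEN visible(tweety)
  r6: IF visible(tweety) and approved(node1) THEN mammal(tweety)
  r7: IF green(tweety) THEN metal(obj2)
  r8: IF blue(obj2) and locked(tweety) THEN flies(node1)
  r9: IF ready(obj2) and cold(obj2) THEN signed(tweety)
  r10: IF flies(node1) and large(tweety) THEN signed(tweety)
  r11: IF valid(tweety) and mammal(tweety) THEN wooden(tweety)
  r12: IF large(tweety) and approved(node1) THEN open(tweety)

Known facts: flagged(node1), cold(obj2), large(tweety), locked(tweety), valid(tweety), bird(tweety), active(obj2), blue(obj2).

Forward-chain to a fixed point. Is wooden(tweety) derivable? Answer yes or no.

yes

Round 1 — r2, r8, derive approved(node1), flies(node1).
Round 2 — r10, r12, derive signed(tweety), open(tweety).
Round 3 — r5, derive visible(tweety).
Round 4 — r6, derive mammal(tweety).
Round 5 — r11, derive wooden(tweety).
wooden(tweety) appears in round 5, so it is derivable.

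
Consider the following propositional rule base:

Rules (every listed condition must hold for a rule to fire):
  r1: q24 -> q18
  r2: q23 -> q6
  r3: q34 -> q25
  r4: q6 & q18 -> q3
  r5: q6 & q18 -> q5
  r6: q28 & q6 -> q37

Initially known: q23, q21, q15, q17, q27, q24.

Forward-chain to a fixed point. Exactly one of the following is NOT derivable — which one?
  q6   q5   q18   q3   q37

Round 1: r1 [q24 -> q18]; r2 [q23 -> q6]. Adds q18, q6.
Round 2: r4 [q6 & q18 -> q3]; r5 [q6 & q18 -> q5]. Adds q3, q5.
Derived: q18 (round 1), q5 (round 2), q6 (round 1), q3 (round 2). q37 never appears in any round.

q37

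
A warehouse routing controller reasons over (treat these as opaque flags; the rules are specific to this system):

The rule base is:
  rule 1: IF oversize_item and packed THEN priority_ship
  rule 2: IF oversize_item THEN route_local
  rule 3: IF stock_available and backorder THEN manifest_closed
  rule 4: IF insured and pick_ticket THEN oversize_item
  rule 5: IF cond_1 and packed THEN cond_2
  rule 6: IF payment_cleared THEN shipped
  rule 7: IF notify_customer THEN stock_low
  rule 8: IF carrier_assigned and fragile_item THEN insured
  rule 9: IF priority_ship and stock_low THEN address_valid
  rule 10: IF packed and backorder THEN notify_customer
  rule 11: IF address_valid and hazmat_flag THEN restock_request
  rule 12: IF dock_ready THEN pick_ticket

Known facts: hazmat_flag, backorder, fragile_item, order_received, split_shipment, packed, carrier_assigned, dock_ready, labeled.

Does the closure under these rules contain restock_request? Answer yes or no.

Round 1: rule 8 [IF carrier_assigned and fragile_item THEN insured]; rule 10 [IF packed and backorder THEN notify_customer]; rule 12 [IF dock_ready THEN pick_ticket]. Adds insured, notify_customer, pick_ticket.
Round 2: rule 4 [IF insured and pick_ticket THEN oversize_item]; rule 7 [IF notify_customer THEN stock_low]. Adds oversize_item, stock_low.
Round 3: rule 1 [IF oversize_item and packed THEN priority_ship]; rule 2 [IF oversize_item THEN route_local]. Adds priority_ship, route_local.
Round 4: rule 9 [IF priority_ship and stock_low THEN address_valid]. Adds address_valid.
Round 5: rule 11 [IF address_valid and hazmat_flag THEN restock_request]. Adds restock_request.
restock_request appears in round 5, so it is derivable.

yes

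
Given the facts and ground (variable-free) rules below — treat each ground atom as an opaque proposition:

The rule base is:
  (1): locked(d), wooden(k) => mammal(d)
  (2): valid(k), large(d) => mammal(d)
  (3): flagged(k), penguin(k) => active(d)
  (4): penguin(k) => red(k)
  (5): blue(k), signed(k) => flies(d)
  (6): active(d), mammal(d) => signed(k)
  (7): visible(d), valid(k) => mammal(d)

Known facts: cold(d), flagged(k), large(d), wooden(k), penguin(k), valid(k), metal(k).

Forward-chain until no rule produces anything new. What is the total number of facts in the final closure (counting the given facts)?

Round 1: (2) [valid(k), large(d) => mammal(d)]; (3) [flagged(k), penguin(k) => active(d)]; (4) [penguin(k) => red(k)]. New: mammal(d), active(d), red(k).
Round 2: (6) [active(d), mammal(d) => signed(k)]. New: signed(k).
Closure: {active(d), cold(d), flagged(k), large(d), mammal(d), metal(k), penguin(k), red(k), signed(k), valid(k), wooden(k)} — 11 facts.

11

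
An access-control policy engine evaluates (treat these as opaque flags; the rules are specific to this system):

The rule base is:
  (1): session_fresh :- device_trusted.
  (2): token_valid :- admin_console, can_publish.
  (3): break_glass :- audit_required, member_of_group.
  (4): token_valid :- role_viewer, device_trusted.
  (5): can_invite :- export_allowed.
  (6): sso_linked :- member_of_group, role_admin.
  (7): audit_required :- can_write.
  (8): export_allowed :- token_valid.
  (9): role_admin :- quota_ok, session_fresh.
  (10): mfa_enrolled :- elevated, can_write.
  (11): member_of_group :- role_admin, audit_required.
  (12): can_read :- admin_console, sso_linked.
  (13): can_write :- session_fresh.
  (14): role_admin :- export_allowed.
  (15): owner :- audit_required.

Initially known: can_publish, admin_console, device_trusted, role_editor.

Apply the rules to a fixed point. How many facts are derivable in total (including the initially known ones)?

Round 1 — (1), (2), derive session_fresh, token_valid.
Round 2 — (8), (13), derive export_allowed, can_write.
Round 3 — (5), (7), (14), derive can_invite, audit_required, role_admin.
Round 4 — (11), (15), derive member_of_group, owner.
Round 5 — (3), (6), derive break_glass, sso_linked.
Round 6 — (12), derive can_read.
Closure: {admin_console, audit_required, break_glass, can_invite, can_publish, can_read, can_write, device_trusted, export_allowed, member_of_group, owner, role_admin, role_editor, session_fresh, sso_linked, token_valid} — 16 facts.

16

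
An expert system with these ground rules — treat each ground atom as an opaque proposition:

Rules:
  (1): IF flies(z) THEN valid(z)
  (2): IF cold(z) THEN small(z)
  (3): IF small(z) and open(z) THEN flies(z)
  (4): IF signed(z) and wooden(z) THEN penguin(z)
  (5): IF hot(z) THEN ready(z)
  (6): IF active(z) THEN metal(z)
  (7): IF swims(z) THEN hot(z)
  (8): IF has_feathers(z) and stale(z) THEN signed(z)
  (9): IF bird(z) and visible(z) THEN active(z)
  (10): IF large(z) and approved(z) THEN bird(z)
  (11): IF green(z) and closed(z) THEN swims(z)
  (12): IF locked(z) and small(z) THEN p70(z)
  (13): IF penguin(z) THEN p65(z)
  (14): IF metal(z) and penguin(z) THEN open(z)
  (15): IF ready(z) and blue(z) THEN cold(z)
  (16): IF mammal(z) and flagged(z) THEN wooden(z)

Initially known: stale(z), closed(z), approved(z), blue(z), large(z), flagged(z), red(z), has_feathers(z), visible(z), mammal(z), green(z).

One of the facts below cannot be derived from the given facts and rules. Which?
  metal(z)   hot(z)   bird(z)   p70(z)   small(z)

p70(z)

Round 1 fires (8), (10), (11), (16), giving signed(z), bird(z), swims(z), wooden(z).
Round 2 fires (4), (7), (9), giving penguin(z), hot(z), active(z).
Round 3 fires (5), (6), (13), giving ready(z), metal(z), p65(z).
Round 4 fires (14), (15), giving open(z), cold(z).
Round 5 fires (2), giving small(z).
Round 6 fires (3), giving flies(z).
Round 7 fires (1), giving valid(z).
Derived: small(z) (round 5), metal(z) (round 3), bird(z) (round 1), hot(z) (round 2). p70(z) never appears in any round.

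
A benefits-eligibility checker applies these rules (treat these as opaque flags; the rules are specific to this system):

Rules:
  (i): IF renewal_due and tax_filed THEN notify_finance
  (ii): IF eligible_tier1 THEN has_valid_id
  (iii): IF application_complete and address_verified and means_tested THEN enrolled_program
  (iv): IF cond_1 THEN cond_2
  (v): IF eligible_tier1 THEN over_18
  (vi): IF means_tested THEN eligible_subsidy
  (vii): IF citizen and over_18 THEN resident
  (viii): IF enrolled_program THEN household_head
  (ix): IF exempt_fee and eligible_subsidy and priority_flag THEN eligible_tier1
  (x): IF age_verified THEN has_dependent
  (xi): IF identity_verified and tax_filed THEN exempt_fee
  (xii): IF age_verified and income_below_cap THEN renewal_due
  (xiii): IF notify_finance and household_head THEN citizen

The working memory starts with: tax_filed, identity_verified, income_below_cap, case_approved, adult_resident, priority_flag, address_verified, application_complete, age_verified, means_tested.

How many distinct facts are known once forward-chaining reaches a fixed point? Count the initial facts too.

Round 1 fires (iii), (vi), (x), (xi), (xii), giving enrolled_program, eligible_subsidy, has_dependent, exempt_fee, renewal_due.
Round 2 fires (i), (viii), (ix), giving notify_finance, household_head, eligible_tier1.
Round 3 fires (ii), (v), (xiii), giving has_valid_id, over_18, citizen.
Round 4 fires (vii), giving resident.
Closure: {address_verified, adult_resident, age_verified, application_complete, case_approved, citizen, eligible_subsidy, eligible_tier1, enrolled_program, exempt_fee, has_dependent, has_valid_id, household_head, identity_verified, income_below_cap, means_tested, notify_finance, over_18, priority_flag, renewal_due, resident, tax_filed} — 22 facts.

22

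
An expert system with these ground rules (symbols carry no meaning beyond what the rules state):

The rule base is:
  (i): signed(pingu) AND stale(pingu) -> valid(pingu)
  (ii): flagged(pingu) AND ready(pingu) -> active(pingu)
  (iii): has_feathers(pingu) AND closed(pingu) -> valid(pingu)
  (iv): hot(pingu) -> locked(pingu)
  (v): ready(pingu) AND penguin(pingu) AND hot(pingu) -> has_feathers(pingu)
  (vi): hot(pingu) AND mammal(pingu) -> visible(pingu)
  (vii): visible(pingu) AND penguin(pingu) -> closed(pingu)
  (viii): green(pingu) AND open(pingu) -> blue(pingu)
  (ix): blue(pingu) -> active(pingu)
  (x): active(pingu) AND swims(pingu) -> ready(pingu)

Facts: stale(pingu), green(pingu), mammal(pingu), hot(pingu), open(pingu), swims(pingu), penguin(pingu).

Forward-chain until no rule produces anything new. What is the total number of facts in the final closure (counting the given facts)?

15

Round 1 fires (iv), (vi), (viii), giving locked(pingu), visible(pingu), blue(pingu).
Round 2 fires (vii), (ix), giving closed(pingu), active(pingu).
Round 3 fires (x), giving ready(pingu).
Round 4 fires (v), giving has_feathers(pingu).
Round 5 fires (iii), giving valid(pingu).
Closure: {active(pingu), blue(pingu), closed(pingu), green(pingu), has_feathers(pingu), hot(pingu), locked(pingu), mammal(pingu), open(pingu), penguin(pingu), ready(pingu), stale(pingu), swims(pingu), valid(pingu), visible(pingu)} — 15 facts.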